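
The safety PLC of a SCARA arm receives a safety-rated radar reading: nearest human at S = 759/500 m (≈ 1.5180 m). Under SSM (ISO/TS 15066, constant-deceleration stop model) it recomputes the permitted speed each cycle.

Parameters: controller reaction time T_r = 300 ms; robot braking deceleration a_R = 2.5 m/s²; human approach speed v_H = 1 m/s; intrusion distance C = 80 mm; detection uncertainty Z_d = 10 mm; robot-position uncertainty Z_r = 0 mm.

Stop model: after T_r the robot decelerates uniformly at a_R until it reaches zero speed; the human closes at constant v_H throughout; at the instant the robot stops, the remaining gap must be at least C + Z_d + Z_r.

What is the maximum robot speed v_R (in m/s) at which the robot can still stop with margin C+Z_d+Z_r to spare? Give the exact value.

v_R_max = 6/5 m/s = 1.2000 m/s

quadratic (1/5)·v² + (7/10)·v + (-141/125) = 0
  disc = (7/10)² − 4·(1/5)·(-141/125) = 3481/2500 ; √disc = 59/50
  v_R = (−(7/10) + 59/50) / (2·(1/5)) = 6/5 m/s
check:
stop time T_s = (6/5)/(5/2) = 0.4800 s
robot in T_r: 1.2000·0.3000 = 0.3600 m
robot under decel: 1.2000²/(2·2.5000) = 0.2880 m
human closes 1.0000·0.7800 = 0.7800 m
margins: 0.0800+0.0100+0.0000 = 0.0900 m
sum ≈ 0.3600+0.2880+0.7800+0.0900 ≈ 1.5180 m = S ✓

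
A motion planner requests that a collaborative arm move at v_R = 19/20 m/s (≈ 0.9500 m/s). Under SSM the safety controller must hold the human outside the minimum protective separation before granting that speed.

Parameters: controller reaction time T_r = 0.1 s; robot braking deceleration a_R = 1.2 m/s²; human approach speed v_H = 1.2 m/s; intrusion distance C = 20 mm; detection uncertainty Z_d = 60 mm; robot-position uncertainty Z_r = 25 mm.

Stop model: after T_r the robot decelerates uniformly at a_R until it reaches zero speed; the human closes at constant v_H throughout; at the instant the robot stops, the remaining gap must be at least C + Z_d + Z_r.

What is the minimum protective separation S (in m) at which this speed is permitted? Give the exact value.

braking lasts T_s = (19/20)/(6/5) = 0.7917 s
robot covers v_R·T_r = 0.9500·0.1000 = 0.0950 m before braking
braking distance = 0.9500²/(2·1.2000) = 0.3760 m
human closes 1.2000·0.8917 = 1.0700 m
C+Z_d+Z_r = 0.0200+0.0600+0.0250 = 0.1050 m
S_min ≈ 0.0950+0.3760+1.0700+0.1050  ⇒  S_min = 7901/4800 m

S_min = 7901/4800 m = 1.6460 m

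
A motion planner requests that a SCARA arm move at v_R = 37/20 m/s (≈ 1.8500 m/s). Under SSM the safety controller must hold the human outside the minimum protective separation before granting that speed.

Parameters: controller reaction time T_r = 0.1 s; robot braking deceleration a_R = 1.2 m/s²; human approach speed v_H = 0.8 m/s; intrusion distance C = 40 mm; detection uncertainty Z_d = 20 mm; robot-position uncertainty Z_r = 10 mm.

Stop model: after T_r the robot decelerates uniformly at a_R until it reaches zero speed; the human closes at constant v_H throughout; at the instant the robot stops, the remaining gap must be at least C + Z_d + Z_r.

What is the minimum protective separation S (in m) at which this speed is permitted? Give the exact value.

S_min = 4791/1600 m = 2.9944 m

braking lasts T_s = (37/20)/(6/5) = 1.5417 s
reaction-phase robot travel = 1.8500·0.1000 = 0.1850 m
braking distance = 1.8500²/(2·1.2000) = 1.4260 m
person approaches 0.8000·(0.1000+1.5417) = 1.3133 m
C+Z_d+Z_r = 0.0400+0.0200+0.0100 = 0.0700 m
S_min ≈ 0.1850+1.4260+1.3133+0.0700  ⇒  S_min = 4791/1600 m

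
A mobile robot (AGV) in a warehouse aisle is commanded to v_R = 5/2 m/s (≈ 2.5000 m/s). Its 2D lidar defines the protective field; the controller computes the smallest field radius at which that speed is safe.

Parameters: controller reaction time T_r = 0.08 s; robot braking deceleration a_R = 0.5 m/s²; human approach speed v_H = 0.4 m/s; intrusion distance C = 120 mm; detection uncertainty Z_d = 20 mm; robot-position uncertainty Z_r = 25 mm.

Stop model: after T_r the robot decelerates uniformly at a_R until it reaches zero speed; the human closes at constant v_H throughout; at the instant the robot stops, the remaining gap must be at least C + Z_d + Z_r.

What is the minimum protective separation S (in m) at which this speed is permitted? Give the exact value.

S_min = 8647/1000 m = 8.6470 m

braking lasts T_s = (5/2)/(1/2) = 5.0000 s
robot in T_r: 2.5000·0.0800 = 0.2000 m
robot under decel: 2.5000²/(2·0.5000) = 6.2500 m
person approaches 0.4000·(0.0800+5.0000) = 2.0320 m
residual clearance needed = 0.1200+0.0200+0.0250 = 0.1650 m
S_min ≈ 0.2000+6.2500+2.0320+0.1650  ⇒  S_min = 8647/1000 m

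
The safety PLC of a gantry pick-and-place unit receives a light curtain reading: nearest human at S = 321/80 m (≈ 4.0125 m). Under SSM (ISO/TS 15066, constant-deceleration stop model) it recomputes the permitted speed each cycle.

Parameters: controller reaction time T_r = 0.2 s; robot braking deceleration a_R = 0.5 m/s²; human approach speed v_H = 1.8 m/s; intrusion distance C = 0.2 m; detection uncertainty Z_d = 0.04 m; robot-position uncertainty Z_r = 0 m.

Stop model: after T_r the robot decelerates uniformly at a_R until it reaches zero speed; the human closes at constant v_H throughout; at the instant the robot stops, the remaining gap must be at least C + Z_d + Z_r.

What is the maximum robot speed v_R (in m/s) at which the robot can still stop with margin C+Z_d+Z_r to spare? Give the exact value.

v_R_max = 3/4 m/s = 0.7500 m/s

at the boundary: (1)·v² + (19/5)·v + (-273/80) = 0
  disc = (19/5)² − 4·(1)·(-273/80) = 2809/100 ; √disc = 53/10
  v_R = (−(19/5) + 53/10) / (2·(1)) = 3/4 m/s
check:
T_s = v_R/a_R = (3/4)/(1/2) = 1.5000 s
robot covers v_R·T_r = 0.7500·0.2000 = 0.1500 m before braking
robot covers 0.7500·1.5000 − ½·0.5000·1.5000² = 0.5625 m while stopping
person approaches 1.8000·(0.2000+1.5000) = 3.0600 m
C+Z_d+Z_r = 0.2000+0.0400+0.0000 = 0.2400 m
sum ≈ 0.1500+0.5625+3.0600+0.2400 ≈ 4.0125 m = S ✓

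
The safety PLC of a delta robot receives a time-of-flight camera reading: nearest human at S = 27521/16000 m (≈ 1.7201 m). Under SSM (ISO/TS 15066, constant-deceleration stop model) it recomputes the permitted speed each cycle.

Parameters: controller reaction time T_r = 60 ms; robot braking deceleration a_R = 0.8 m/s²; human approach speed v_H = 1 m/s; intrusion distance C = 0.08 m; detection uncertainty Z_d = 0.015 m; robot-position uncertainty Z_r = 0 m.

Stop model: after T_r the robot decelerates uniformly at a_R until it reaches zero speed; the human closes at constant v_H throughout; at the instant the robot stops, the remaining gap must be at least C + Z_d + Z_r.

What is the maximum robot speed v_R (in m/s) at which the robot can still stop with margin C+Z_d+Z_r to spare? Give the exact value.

v_R_max = 17/20 m/s = 0.8500 m/s

collect terms ⇒ (5/8)·v_R² + (131/100)·v_R + (-25041/16000) = 0
  disc = (131/100)² − 4·(5/8)·(-25041/16000) = 900601/160000 ; √disc = 949/400
  v_R = (−(131/100) + 949/400) / (2·(5/8)) = 17/20 m/s
check:
stop time T_s = (17/20)/(4/5) = 1.0625 s
robot in T_r: 0.8500·0.0600 = 0.0510 m
robot covers 0.8500·1.0625 − ½·0.8000·1.0625² = 0.4516 m while stopping
human closes 1.0000·1.1225 = 1.1225 m
margins: 0.0800+0.0150+0.0000 = 0.0950 m
sum ≈ 0.0510+0.4516+1.1225+0.0950 ≈ 1.7201 m = S ✓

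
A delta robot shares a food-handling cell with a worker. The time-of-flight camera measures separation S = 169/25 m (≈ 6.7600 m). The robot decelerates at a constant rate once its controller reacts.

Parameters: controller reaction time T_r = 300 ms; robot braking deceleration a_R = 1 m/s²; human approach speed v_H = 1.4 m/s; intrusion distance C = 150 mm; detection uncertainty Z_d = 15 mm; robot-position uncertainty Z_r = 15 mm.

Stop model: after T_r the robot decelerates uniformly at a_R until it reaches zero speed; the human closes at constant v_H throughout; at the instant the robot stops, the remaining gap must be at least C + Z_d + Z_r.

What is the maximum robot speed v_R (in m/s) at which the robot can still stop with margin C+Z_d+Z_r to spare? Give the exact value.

v_R_max = 11/5 m/s = 2.2000 m/s

quadratic (1/2)·v² + (17/10)·v + (-154/25) = 0
  disc = (17/10)² − 4·(1/2)·(-154/25) = 1521/100 ; √disc = 39/10
  v_R = (−(17/10) + 39/10) / (2·(1/2)) = 11/5 m/s
check:
stop time T_s = (11/5)/1 = 2.2000 s
robot covers v_R·T_r = 2.2000·0.3000 = 0.6600 m before braking
braking distance = 2.2000²/(2·1.0000) = 2.4200 m
human over T_r+T_s: 1.4000·(0.3000+2.2000) = 3.5000 m
residual clearance needed = 0.1500+0.0150+0.0150 = 0.1800 m
sum ≈ 0.6600+2.4200+3.5000+0.1800 ≈ 6.7600 m = S ✓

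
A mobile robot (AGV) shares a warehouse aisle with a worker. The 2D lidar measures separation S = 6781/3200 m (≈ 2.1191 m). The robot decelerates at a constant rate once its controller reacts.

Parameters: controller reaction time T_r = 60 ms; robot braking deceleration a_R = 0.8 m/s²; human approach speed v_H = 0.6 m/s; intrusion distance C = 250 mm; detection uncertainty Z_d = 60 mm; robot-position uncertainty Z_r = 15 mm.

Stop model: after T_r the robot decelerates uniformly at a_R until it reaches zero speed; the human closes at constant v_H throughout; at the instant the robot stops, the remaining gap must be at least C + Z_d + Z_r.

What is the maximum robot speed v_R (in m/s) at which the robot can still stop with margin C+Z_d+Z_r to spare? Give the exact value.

collect terms ⇒ (5/8)·v_R² + (81/100)·v_R + (-28129/16000) = 0
  disc = (81/100)² − 4·(5/8)·(-28129/16000) = 808201/160000 ; √disc = 899/400
  v_R = (−(81/100) + 899/400) / (2·(5/8)) = 23/20 m/s
check:
braking lasts T_s = (23/20)/(4/5) = 1.4375 s
reaction-phase robot travel = 1.1500·0.0600 = 0.0690 m
braking distance = 1.1500²/(2·0.8000) = 0.8266 m
human over T_r+T_s: 0.6000·(0.0600+1.4375) = 0.8985 m
residual clearance needed = 0.2500+0.0600+0.0150 = 0.3250 m
sum ≈ 0.0690+0.8266+0.8985+0.3250 ≈ 2.1191 m = S ✓

v_R_max = 23/20 m/s = 1.1500 m/s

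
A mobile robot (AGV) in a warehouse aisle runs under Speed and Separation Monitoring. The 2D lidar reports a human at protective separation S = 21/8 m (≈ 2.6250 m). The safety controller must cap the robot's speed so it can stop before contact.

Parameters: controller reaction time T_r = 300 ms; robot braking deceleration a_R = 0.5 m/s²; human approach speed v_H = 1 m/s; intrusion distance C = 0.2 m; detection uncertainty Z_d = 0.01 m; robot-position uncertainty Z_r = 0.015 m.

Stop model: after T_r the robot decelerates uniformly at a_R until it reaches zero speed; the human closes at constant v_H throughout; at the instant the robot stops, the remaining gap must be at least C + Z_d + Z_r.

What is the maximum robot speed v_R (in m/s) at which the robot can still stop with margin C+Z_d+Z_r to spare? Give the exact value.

collect terms ⇒ (1)·v_R² + (23/10)·v_R + (-21/10) = 0
  disc = (23/10)² − 4·(1)·(-21/10) = 1369/100 ; √disc = 37/10
  v_R = (−(23/10) + 37/10) / (2·(1)) = 7/10 m/s
check:
braking lasts T_s = (7/10)/(1/2) = 1.4000 s
robot covers v_R·T_r = 0.7000·0.3000 = 0.2100 m before braking
braking distance = 0.7000²/(2·0.5000) = 0.4900 m
human closes 1.0000·1.7000 = 1.7000 m
residual clearance needed = 0.2000+0.0100+0.0150 = 0.2250 m
sum ≈ 0.2100+0.4900+1.7000+0.2250 ≈ 2.6250 m = S ✓

v_R_max = 7/10 m/s = 0.7000 m/s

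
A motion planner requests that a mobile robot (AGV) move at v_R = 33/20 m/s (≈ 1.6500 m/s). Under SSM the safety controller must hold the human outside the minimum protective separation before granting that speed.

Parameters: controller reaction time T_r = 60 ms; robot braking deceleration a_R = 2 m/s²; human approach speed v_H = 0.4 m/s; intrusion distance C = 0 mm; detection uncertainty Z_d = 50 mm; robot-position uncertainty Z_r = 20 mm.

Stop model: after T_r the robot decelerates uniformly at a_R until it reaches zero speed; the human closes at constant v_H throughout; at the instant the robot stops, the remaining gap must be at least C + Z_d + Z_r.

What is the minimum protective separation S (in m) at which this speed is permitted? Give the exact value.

stop time T_s = (33/20)/2 = 0.8250 s
reaction-phase robot travel = 1.6500·0.0600 = 0.0990 m
braking distance = 1.6500²/(2·2.0000) = 0.6806 m
human over T_r+T_s: 0.4000·(0.0600+0.8250) = 0.3540 m
residual clearance needed = 0.0000+0.0500+0.0200 = 0.0700 m
S_min ≈ 0.0990+0.6806+0.3540+0.0700  ⇒  S_min = 9629/8000 m

S_min = 9629/8000 m = 1.2036 m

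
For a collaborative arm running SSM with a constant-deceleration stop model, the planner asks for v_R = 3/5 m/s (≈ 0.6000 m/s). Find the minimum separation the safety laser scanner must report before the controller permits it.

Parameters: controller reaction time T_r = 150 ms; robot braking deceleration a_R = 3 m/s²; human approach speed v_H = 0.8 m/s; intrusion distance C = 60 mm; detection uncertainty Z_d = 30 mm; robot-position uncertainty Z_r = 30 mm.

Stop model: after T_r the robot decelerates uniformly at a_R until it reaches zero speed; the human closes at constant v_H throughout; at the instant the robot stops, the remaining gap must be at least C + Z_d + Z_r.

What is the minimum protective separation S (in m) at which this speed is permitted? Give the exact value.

stop time T_s = (3/5)/3 = 0.2000 s
reaction-phase robot travel = 0.6000·0.1500 = 0.0900 m
robot under decel: 0.6000²/(2·3.0000) = 0.0600 m
human closes 0.8000·0.3500 = 0.2800 m
C+Z_d+Z_r = 0.0600+0.0300+0.0300 = 0.1200 m
S_min ≈ 0.0900+0.0600+0.2800+0.1200  ⇒  S_min = 11/20 m

S_min = 11/20 m = 0.5500 m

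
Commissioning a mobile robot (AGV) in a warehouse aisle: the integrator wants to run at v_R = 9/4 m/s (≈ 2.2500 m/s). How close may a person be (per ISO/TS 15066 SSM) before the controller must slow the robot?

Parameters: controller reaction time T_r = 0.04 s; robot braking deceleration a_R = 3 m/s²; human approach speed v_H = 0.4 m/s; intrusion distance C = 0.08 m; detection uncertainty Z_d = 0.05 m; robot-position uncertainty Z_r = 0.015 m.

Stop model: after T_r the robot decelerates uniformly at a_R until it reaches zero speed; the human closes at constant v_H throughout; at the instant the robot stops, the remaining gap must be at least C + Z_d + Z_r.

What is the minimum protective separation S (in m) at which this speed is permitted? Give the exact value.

braking lasts T_s = (9/4)/3 = 0.7500 s
robot covers v_R·T_r = 2.2500·0.0400 = 0.0900 m before braking
robot under decel: 2.2500²/(2·3.0000) = 0.8438 m
person approaches 0.4000·(0.0400+0.7500) = 0.3160 m
margins: 0.0800+0.0500+0.0150 = 0.1450 m
S_min ≈ 0.0900+0.8438+0.3160+0.1450  ⇒  S_min = 5579/4000 m

S_min = 5579/4000 m = 1.3947 m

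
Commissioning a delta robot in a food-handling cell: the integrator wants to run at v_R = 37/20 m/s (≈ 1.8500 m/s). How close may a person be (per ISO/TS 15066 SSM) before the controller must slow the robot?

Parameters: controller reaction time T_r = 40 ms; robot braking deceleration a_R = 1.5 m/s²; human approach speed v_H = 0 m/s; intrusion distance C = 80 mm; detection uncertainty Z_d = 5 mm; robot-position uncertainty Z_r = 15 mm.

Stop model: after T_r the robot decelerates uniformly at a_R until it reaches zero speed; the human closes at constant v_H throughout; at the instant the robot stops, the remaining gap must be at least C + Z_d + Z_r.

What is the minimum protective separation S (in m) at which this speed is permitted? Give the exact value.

S_min = 7889/6000 m = 1.3148 m

stop time T_s = (37/20)/(3/2) = 1.2333 s
robot in T_r: 1.8500·0.0400 = 0.0740 m
braking distance = 1.8500²/(2·1.5000) = 1.1408 m
human over T_r+T_s: 0.0000·(0.0400+1.2333) = 0.0000 m
C+Z_d+Z_r = 0.0800+0.0050+0.0150 = 0.1000 m
S_min ≈ 0.0740+1.1408+0.0000+0.1000  ⇒  S_min = 7889/6000 m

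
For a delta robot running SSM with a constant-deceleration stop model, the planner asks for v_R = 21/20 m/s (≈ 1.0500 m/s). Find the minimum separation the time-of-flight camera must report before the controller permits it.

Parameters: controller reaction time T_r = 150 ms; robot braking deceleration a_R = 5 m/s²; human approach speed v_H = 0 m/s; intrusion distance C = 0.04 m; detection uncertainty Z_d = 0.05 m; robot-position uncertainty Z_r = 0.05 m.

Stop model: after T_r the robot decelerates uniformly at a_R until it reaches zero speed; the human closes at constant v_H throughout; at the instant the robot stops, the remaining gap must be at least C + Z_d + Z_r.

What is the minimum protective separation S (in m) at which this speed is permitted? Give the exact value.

stop time T_s = (21/20)/5 = 0.2100 s
reaction-phase robot travel = 1.0500·0.1500 = 0.1575 m
robot covers 1.0500·0.2100 − ½·5.0000·0.2100² = 0.1103 m while stopping
person approaches 0.0000·(0.1500+0.2100) = 0.0000 m
residual clearance needed = 0.0400+0.0500+0.0500 = 0.1400 m
S_min ≈ 0.1575+0.1103+0.0000+0.1400  ⇒  S_min = 1631/4000 m

S_min = 1631/4000 m = 0.4078 m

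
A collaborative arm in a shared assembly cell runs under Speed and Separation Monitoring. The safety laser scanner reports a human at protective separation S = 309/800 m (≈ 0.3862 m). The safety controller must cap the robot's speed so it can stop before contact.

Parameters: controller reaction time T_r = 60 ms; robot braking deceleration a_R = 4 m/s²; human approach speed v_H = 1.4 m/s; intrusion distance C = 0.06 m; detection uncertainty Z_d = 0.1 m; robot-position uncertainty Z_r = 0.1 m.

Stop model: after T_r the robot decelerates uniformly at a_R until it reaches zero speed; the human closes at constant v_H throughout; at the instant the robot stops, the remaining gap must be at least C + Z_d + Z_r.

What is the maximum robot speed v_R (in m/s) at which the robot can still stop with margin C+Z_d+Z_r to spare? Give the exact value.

v_R_max = 1/10 m/s = 0.1000 m/s

quadratic (1/8)·v² + (41/100)·v + (-169/4000) = 0
  disc = (41/100)² − 4·(1/8)·(-169/4000) = 7569/40000 ; √disc = 87/200
  v_R = (−(41/100) + 87/200) / (2·(1/8)) = 1/10 m/s
check:
braking lasts T_s = (1/10)/4 = 0.0250 s
reaction-phase robot travel = 0.1000·0.0600 = 0.0060 m
robot under decel: 0.1000²/(2·4.0000) = 0.0013 m
person approaches 1.4000·(0.0600+0.0250) = 0.1190 m
margins: 0.0600+0.1000+0.1000 = 0.2600 m
sum ≈ 0.0060+0.0013+0.1190+0.2600 ≈ 0.3862 m = S ✓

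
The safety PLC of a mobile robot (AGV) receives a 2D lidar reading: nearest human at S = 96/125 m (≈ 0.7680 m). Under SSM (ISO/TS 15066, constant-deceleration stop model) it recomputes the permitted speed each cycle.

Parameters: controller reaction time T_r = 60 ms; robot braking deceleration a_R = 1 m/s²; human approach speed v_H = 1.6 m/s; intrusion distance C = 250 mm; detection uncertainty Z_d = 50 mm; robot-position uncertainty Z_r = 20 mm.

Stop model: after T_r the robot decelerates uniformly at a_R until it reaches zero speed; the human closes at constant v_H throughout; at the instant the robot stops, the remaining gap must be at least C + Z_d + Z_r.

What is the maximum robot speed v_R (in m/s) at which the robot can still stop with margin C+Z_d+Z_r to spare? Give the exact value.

v_R_max = 1/5 m/s = 0.2000 m/s

at the boundary: (1/2)·v² + (83/50)·v + (-44/125) = 0
  disc = (83/50)² − 4·(1/2)·(-44/125) = 8649/2500 ; √disc = 93/50
  v_R = (−(83/50) + 93/50) / (2·(1/2)) = 1/5 m/s
check:
T_s = v_R/a_R = (1/5)/1 = 0.2000 s
robot in T_r: 0.2000·0.0600 = 0.0120 m
robot covers 0.2000·0.2000 − ½·1.0000·0.2000² = 0.0200 m while stopping
person approaches 1.6000·(0.0600+0.2000) = 0.4160 m
margins: 0.2500+0.0500+0.0200 = 0.3200 m
sum ≈ 0.0120+0.0200+0.4160+0.3200 ≈ 0.7680 m = S ✓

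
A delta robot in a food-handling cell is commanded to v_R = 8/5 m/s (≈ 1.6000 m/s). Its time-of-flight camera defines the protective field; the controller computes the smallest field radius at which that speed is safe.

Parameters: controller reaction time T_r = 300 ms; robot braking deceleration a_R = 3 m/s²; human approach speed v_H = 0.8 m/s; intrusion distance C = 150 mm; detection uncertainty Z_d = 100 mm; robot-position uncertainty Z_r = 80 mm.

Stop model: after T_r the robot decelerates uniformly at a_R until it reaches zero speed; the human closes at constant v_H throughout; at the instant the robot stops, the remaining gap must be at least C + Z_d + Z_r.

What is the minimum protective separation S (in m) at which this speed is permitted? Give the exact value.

braking lasts T_s = (8/5)/3 = 0.5333 s
robot covers v_R·T_r = 1.6000·0.3000 = 0.4800 m before braking
braking distance = 1.6000²/(2·3.0000) = 0.4267 m
human over T_r+T_s: 0.8000·(0.3000+0.5333) = 0.6667 m
C+Z_d+Z_r = 0.1500+0.1000+0.0800 = 0.3300 m
S_min ≈ 0.4800+0.4267+0.6667+0.3300  ⇒  S_min = 571/300 m

S_min = 571/300 m = 1.9033 m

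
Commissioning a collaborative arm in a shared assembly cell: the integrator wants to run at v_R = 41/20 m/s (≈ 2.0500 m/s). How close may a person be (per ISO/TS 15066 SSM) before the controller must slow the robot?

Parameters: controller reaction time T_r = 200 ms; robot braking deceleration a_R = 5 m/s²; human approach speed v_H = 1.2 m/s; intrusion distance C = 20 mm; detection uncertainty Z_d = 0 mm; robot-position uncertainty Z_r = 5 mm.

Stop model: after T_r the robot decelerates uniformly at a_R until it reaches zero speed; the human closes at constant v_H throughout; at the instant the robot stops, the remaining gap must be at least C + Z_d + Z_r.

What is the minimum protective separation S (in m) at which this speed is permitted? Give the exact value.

S_min = 6349/4000 m = 1.5873 m

T_s = v_R/a_R = (41/20)/5 = 0.4100 s
robot in T_r: 2.0500·0.2000 = 0.4100 m
robot covers 2.0500·0.4100 − ½·5.0000·0.4100² = 0.4203 m while stopping
human closes 1.2000·0.6100 = 0.7320 m
C+Z_d+Z_r = 0.0200+0.0000+0.0050 = 0.0250 m
S_min ≈ 0.4100+0.4203+0.7320+0.0250  ⇒  S_min = 6349/4000 m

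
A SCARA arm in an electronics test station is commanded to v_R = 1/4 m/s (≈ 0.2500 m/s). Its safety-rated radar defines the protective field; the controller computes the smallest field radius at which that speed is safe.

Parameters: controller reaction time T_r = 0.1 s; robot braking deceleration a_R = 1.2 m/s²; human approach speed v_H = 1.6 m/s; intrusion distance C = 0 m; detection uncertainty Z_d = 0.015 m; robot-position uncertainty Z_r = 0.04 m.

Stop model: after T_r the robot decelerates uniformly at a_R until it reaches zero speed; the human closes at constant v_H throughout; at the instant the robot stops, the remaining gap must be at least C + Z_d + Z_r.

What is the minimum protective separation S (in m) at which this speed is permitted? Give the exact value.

S_min = 959/1600 m = 0.5994 m

stop time T_s = (1/4)/(6/5) = 0.2083 s
robot in T_r: 0.2500·0.1000 = 0.0250 m
braking distance = 0.2500²/(2·1.2000) = 0.0260 m
human closes 1.6000·0.3083 = 0.4933 m
C+Z_d+Z_r = 0.0000+0.0150+0.0400 = 0.0550 m
S_min ≈ 0.0250+0.0260+0.4933+0.0550  ⇒  S_min = 959/1600 m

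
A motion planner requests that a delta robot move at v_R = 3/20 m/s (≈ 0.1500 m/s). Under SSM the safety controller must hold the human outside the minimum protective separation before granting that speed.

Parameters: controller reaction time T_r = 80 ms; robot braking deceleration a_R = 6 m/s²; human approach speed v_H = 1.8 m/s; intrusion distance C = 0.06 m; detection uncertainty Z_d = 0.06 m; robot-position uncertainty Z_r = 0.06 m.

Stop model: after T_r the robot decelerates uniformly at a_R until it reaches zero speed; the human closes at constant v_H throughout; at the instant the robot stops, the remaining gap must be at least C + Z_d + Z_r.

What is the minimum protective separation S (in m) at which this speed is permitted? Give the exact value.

S_min = 3063/8000 m = 0.3829 m

braking lasts T_s = (3/20)/6 = 0.0250 s
reaction-phase robot travel = 0.1500·0.0800 = 0.0120 m
robot covers 0.1500·0.0250 − ½·6.0000·0.0250² = 0.0019 m while stopping
human over T_r+T_s: 1.8000·(0.0800+0.0250) = 0.1890 m
residual clearance needed = 0.0600+0.0600+0.0600 = 0.1800 m
S_min ≈ 0.0120+0.0019+0.1890+0.1800  ⇒  S_min = 3063/8000 m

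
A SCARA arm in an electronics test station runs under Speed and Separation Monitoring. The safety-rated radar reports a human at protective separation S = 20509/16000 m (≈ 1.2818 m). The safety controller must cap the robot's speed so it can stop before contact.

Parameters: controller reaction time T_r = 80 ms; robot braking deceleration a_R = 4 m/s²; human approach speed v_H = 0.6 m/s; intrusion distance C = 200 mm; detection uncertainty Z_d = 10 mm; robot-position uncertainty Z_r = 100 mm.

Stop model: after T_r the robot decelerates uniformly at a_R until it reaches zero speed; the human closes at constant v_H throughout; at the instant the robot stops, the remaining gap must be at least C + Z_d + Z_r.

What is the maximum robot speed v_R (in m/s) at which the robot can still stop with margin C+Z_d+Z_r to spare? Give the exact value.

collect terms ⇒ (1/8)·v_R² + (23/100)·v_R + (-14781/16000) = 0
  disc = (23/100)² − 4·(1/8)·(-14781/16000) = 82369/160000 ; √disc = 287/400
  v_R = (−(23/100) + 287/400) / (2·(1/8)) = 39/20 m/s
check:
stop time T_s = (39/20)/4 = 0.4875 s
reaction-phase robot travel = 1.9500·0.0800 = 0.1560 m
braking distance = 1.9500²/(2·4.0000) = 0.4753 m
person approaches 0.6000·(0.0800+0.4875) = 0.3405 m
margins: 0.2000+0.0100+0.1000 = 0.3100 m
sum ≈ 0.1560+0.4753+0.3405+0.3100 ≈ 1.2818 m = S ✓

v_R_max = 39/20 m/s = 1.9500 m/s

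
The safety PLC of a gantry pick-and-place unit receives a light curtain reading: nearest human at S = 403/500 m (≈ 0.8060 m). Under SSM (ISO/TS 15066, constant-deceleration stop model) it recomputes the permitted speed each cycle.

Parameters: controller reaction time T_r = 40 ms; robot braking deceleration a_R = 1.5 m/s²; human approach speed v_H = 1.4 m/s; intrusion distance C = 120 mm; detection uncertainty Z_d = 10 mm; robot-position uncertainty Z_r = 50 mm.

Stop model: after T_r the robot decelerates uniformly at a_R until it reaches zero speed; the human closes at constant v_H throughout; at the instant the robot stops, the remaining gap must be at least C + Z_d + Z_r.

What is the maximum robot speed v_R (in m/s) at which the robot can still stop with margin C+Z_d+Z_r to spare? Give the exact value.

v_R_max = 1/2 m/s = 0.5000 m/s

collect terms ⇒ (1/3)·v_R² + (73/75)·v_R + (-57/100) = 0
  disc = (73/75)² − 4·(1/3)·(-57/100) = 9604/5625 ; √disc = 98/75
  v_R = (−(73/75) + 98/75) / (2·(1/3)) = 1/2 m/s
check:
stop time T_s = (1/2)/(3/2) = 0.3333 s
robot in T_r: 0.5000·0.0400 = 0.0200 m
braking distance = 0.5000²/(2·1.5000) = 0.0833 m
human over T_r+T_s: 1.4000·(0.0400+0.3333) = 0.5227 m
margins: 0.1200+0.0100+0.0500 = 0.1800 m
sum ≈ 0.0200+0.0833+0.5227+0.1800 ≈ 0.8060 m = S ✓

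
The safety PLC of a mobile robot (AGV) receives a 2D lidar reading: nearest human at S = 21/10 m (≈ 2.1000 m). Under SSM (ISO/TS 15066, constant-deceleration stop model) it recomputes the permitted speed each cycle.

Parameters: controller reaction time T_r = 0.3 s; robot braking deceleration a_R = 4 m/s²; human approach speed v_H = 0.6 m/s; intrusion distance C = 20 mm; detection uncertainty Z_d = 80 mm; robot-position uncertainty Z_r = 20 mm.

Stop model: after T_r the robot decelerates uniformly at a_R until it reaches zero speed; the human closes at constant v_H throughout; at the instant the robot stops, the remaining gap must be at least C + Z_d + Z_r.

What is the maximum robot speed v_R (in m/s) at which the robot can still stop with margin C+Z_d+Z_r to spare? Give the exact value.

quadratic (1/8)·v² + (9/20)·v + (-9/5) = 0
  disc = (9/20)² − 4·(1/8)·(-9/5) = 441/400 ; √disc = 21/20
  v_R = (−(9/20) + 21/20) / (2·(1/8)) = 12/5 m/s
check:
braking lasts T_s = (12/5)/4 = 0.6000 s
robot covers v_R·T_r = 2.4000·0.3000 = 0.7200 m before braking
robot under decel: 2.4000²/(2·4.0000) = 0.7200 m
human over T_r+T_s: 0.6000·(0.3000+0.6000) = 0.5400 m
C+Z_d+Z_r = 0.0200+0.0800+0.0200 = 0.1200 m
sum ≈ 0.7200+0.7200+0.5400+0.1200 ≈ 2.1000 m = S ✓

v_R_max = 12/5 m/s = 2.4000 m/s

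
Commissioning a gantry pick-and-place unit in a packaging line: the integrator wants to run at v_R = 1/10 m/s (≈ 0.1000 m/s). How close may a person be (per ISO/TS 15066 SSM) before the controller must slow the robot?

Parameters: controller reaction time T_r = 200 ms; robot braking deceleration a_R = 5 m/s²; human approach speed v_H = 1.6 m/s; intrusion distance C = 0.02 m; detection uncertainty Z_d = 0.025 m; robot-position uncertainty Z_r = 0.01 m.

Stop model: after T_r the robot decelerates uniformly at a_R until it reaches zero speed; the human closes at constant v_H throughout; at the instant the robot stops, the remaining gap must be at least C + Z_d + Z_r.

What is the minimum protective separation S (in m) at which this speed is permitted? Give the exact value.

S_min = 107/250 m = 0.4280 m

T_s = v_R/a_R = (1/10)/5 = 0.0200 s
reaction-phase robot travel = 0.1000·0.2000 = 0.0200 m
robot under decel: 0.1000²/(2·5.0000) = 0.0010 m
human closes 1.6000·0.2200 = 0.3520 m
C+Z_d+Z_r = 0.0200+0.0250+0.0100 = 0.0550 m
S_min ≈ 0.0200+0.0010+0.3520+0.0550  ⇒  S_min = 107/250 m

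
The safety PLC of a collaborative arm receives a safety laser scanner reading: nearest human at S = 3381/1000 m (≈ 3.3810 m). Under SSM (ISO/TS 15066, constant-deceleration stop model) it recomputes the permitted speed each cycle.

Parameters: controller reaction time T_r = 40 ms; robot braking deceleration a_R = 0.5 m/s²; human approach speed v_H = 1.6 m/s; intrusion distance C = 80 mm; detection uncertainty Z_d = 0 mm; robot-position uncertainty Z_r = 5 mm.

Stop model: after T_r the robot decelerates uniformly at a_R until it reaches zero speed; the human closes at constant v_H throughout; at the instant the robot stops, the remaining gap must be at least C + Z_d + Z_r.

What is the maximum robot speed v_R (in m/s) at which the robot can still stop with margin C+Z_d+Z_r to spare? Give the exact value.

v_R_max = 4/5 m/s = 0.8000 m/s

quadratic (1)·v² + (81/25)·v + (-404/125) = 0
  disc = (81/25)² − 4·(1)·(-404/125) = 14641/625 ; √disc = 121/25
  v_R = (−(81/25) + 121/25) / (2·(1)) = 4/5 m/s
check:
stop time T_s = (4/5)/(1/2) = 1.6000 s
robot in T_r: 0.8000·0.0400 = 0.0320 m
braking distance = 0.8000²/(2·0.5000) = 0.6400 m
human closes 1.6000·1.6400 = 2.6240 m
C+Z_d+Z_r = 0.0800+0.0000+0.0050 = 0.0850 m
sum ≈ 0.0320+0.6400+2.6240+0.0850 ≈ 3.3810 m = S ✓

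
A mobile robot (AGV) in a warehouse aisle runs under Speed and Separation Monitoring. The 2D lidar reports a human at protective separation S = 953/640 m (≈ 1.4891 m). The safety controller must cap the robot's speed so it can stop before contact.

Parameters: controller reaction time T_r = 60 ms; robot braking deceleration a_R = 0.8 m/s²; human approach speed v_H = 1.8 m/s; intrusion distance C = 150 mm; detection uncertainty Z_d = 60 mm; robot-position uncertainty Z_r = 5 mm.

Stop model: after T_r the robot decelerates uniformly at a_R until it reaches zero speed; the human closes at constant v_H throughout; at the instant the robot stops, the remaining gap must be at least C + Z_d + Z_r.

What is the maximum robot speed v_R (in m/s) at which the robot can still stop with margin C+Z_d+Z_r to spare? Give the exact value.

quadratic (5/8)·v² + (231/100)·v + (-18657/16000) = 0
  disc = (231/100)² − 4·(5/8)·(-18657/16000) = 1320201/160000 ; √disc = 1149/400
  v_R = (−(231/100) + 1149/400) / (2·(5/8)) = 9/20 m/s
check:
T_s = v_R/a_R = (9/20)/(4/5) = 0.5625 s
reaction-phase robot travel = 0.4500·0.0600 = 0.0270 m
robot covers 0.4500·0.5625 − ½·0.8000·0.5625² = 0.1266 m while stopping
human closes 1.8000·0.6225 = 1.1205 m
margins: 0.1500+0.0600+0.0050 = 0.2150 m
sum ≈ 0.0270+0.1266+1.1205+0.2150 ≈ 1.4891 m = S ✓

v_R_max = 9/20 m/s = 0.4500 m/s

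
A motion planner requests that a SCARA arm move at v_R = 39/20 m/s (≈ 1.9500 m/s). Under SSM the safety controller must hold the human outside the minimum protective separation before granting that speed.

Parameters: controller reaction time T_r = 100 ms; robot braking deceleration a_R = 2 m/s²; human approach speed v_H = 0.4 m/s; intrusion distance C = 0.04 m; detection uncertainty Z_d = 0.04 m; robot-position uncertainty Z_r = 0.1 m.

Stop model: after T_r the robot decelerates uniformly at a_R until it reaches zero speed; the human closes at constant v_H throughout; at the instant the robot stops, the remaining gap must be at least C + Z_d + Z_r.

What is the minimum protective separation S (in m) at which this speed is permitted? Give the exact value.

S_min = 2809/1600 m = 1.7556 m

stop time T_s = (39/20)/2 = 0.9750 s
reaction-phase robot travel = 1.9500·0.1000 = 0.1950 m
braking distance = 1.9500²/(2·2.0000) = 0.9506 m
person approaches 0.4000·(0.1000+0.9750) = 0.4300 m
residual clearance needed = 0.0400+0.0400+0.1000 = 0.1800 m
S_min ≈ 0.1950+0.9506+0.4300+0.1800  ⇒  S_min = 2809/1600 m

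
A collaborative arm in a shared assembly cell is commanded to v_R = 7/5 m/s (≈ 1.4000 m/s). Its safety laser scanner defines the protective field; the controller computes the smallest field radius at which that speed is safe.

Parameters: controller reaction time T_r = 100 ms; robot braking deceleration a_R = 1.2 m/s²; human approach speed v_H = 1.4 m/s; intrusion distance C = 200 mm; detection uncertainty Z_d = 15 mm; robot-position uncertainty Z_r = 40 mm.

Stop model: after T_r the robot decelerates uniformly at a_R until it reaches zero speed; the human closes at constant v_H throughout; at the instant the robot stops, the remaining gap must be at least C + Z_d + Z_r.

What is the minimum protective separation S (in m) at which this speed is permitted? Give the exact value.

S_min = 597/200 m = 2.9850 m

stop time T_s = (7/5)/(6/5) = 1.1667 s
robot in T_r: 1.4000·0.1000 = 0.1400 m
braking distance = 1.4000²/(2·1.2000) = 0.8167 m
human over T_r+T_s: 1.4000·(0.1000+1.1667) = 1.7733 m
C+Z_d+Z_r = 0.2000+0.0150+0.0400 = 0.2550 m
S_min ≈ 0.1400+0.8167+1.7733+0.2550  ⇒  S_min = 597/200 m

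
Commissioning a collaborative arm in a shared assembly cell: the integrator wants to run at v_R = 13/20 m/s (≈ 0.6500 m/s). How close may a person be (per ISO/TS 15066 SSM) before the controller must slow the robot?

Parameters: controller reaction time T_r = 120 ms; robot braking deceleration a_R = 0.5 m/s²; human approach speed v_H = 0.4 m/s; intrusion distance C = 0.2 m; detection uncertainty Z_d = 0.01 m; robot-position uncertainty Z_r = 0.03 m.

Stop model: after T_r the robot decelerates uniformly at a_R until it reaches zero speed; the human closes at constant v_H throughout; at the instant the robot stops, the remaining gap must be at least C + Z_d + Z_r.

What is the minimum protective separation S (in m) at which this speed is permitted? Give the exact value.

S_min = 2617/2000 m = 1.3085 m

braking lasts T_s = (13/20)/(1/2) = 1.3000 s
robot covers v_R·T_r = 0.6500·0.1200 = 0.0780 m before braking
robot covers 0.6500·1.3000 − ½·0.5000·1.3000² = 0.4225 m while stopping
human over T_r+T_s: 0.4000·(0.1200+1.3000) = 0.5680 m
C+Z_d+Z_r = 0.2000+0.0100+0.0300 = 0.2400 m
S_min ≈ 0.0780+0.4225+0.5680+0.2400  ⇒  S_min = 2617/2000 m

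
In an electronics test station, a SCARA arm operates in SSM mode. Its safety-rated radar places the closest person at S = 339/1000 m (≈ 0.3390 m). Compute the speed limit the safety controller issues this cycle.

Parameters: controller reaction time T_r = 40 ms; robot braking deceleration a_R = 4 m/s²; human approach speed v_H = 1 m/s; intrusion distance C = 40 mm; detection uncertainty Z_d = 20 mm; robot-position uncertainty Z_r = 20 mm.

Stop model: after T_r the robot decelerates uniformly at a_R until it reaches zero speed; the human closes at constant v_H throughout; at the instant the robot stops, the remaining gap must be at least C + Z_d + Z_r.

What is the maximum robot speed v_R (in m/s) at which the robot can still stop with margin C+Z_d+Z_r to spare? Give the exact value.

v_R_max = 3/5 m/s = 0.6000 m/s

quadratic (1/8)·v² + (29/100)·v + (-219/1000) = 0
  disc = (29/100)² − 4·(1/8)·(-219/1000) = 121/625 ; √disc = 11/25
  v_R = (−(29/100) + 11/25) / (2·(1/8)) = 3/5 m/s
check:
T_s = v_R/a_R = (3/5)/4 = 0.1500 s
robot covers v_R·T_r = 0.6000·0.0400 = 0.0240 m before braking
braking distance = 0.6000²/(2·4.0000) = 0.0450 m
human closes 1.0000·0.1900 = 0.1900 m
C+Z_d+Z_r = 0.0400+0.0200+0.0200 = 0.0800 m
sum ≈ 0.0240+0.0450+0.1900+0.0800 ≈ 0.3390 m = S ✓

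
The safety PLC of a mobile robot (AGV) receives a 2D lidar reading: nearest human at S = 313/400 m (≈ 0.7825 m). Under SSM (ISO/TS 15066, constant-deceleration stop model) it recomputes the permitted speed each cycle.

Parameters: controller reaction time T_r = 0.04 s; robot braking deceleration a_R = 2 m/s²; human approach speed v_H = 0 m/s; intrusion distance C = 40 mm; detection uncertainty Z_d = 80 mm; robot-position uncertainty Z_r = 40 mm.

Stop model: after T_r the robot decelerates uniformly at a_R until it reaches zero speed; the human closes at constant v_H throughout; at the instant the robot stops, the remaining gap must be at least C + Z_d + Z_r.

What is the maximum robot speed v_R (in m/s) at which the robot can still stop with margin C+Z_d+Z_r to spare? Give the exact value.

collect terms ⇒ (1/4)·v_R² + (1/25)·v_R + (-249/400) = 0
  disc = (1/25)² − 4·(1/4)·(-249/400) = 6241/10000 ; √disc = 79/100
  v_R = (−(1/25) + 79/100) / (2·(1/4)) = 3/2 m/s
check:
T_s = v_R/a_R = (3/2)/2 = 0.7500 s
reaction-phase robot travel = 1.5000·0.0400 = 0.0600 m
robot under decel: 1.5000²/(2·2.0000) = 0.5625 m
human over T_r+T_s: 0.0000·(0.0400+0.7500) = 0.0000 m
residual clearance needed = 0.0400+0.0800+0.0400 = 0.1600 m
sum ≈ 0.0600+0.5625+0.0000+0.1600 ≈ 0.7825 m = S ✓

v_R_max = 3/2 m/s = 1.5000 m/s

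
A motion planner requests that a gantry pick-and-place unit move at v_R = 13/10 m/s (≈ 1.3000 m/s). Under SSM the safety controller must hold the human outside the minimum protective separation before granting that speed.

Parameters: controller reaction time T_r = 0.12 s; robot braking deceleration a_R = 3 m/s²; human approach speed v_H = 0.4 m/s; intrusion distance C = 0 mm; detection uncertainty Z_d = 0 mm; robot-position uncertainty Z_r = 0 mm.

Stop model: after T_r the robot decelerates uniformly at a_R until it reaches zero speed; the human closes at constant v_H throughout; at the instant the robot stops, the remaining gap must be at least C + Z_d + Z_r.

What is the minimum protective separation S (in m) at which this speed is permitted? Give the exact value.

braking lasts T_s = (13/10)/3 = 0.4333 s
reaction-phase robot travel = 1.3000·0.1200 = 0.1560 m
robot covers 1.3000·0.4333 − ½·3.0000·0.4333² = 0.2817 m while stopping
human closes 0.4000·0.5533 = 0.2213 m
C+Z_d+Z_r = 0.0000+0.0000+0.0000 = 0.0000 m
S_min ≈ 0.1560+0.2817+0.2213+0.0000  ⇒  S_min = 659/1000 m

S_min = 659/1000 m = 0.6590 m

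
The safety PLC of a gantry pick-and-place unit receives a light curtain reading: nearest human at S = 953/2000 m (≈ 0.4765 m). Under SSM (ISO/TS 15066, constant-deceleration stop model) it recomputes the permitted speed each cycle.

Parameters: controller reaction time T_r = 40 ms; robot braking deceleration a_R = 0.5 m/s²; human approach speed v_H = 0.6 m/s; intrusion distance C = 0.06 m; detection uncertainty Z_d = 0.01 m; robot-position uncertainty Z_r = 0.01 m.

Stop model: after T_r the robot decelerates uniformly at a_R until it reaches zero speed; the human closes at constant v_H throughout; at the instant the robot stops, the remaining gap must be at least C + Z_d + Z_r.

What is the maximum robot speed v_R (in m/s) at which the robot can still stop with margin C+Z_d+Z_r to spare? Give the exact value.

v_R_max = 1/4 m/s = 0.2500 m/s

at the boundary: (1)·v² + (31/25)·v + (-149/400) = 0
  disc = (31/25)² − 4·(1)·(-149/400) = 7569/2500 ; √disc = 87/50
  v_R = (−(31/25) + 87/50) / (2·(1)) = 1/4 m/s
check:
stop time T_s = (1/4)/(1/2) = 0.5000 s
reaction-phase robot travel = 0.2500·0.0400 = 0.0100 m
robot covers 0.2500·0.5000 − ½·0.5000·0.5000² = 0.0625 m while stopping
human over T_r+T_s: 0.6000·(0.0400+0.5000) = 0.3240 m
residual clearance needed = 0.0600+0.0100+0.0100 = 0.0800 m
sum ≈ 0.0100+0.0625+0.3240+0.0800 ≈ 0.4765 m = S ✓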